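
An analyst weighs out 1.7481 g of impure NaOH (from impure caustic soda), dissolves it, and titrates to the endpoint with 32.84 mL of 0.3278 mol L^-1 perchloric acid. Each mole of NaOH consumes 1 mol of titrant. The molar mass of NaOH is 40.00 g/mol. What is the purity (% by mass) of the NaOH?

n(HClO4) = 0.3278 x 0.03284 = 0.01076 mol.
n(NaOH) = 0.01076 / 1 = 0.01076 mol.
mass of NaOH = 0.01076 x 40.00 = 0.4306 g.
% purity = 0.4306 / 1.7481 x 100 = 24.6%.

24.6%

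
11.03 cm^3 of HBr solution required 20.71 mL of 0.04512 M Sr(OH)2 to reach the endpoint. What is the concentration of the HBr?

0.169 M

n(Sr(OH)2) delivered = 0.04512 x 0.02071 = 0.0009344 mol.
The reaction is 2 HBr + 1 Sr(OH)2, so n(HBr) = 0.0009344 x 2/1 = 0.001869 mol.
[HBr] = 0.001869 mol / 0.01103 L = 0.169 M.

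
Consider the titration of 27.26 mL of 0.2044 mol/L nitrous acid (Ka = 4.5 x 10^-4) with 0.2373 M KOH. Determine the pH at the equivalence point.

n(HNO2) = 0.2044 x 0.02726 = 0.005572 mol; V(KOH) at equivalence = 0.005572/0.2373 = 0.02348 L.
At equivalence all the acid is converted to NO2-; total volume = 0.02726 + 0.02348 = 0.05074 L, so [NO2-] = 0.005572/0.05074 = 0.1098 M.
Kb = Kw/Ka = 1.0e-14 / 4.5 x 10^-4 = 2.22e-11.
[OH^-] = sqrt(Kb x [NO2-]) = sqrt(2.22e-11 x 0.1098) = 1.56e-6 M.
pOH = 5.81, so pH = 14.00 - 5.81 = 8.19.

8.19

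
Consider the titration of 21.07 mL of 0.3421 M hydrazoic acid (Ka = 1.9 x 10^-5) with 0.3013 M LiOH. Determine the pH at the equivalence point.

n(HN3) = 0.3421 x 0.02107 = 0.007208 mol; V(LiOH) at equivalence = 0.007208/0.3013 = 0.02392 L.
At equivalence all the acid is converted to N3-; total volume = 0.02107 + 0.02392 = 0.04499 L, so [N3-] = 0.007208/0.04499 = 0.1602 M.
Kb = Kw/Ka = 1.0e-14 / 1.9 x 10^-5 = 5.26e-10.
[OH^-] = sqrt(Kb x [N3-]) = sqrt(5.26e-10 x 0.1602) = 9.18e-6 M.
pOH = 5.04, so pH = 14.00 - 5.04 = 8.96.

8.96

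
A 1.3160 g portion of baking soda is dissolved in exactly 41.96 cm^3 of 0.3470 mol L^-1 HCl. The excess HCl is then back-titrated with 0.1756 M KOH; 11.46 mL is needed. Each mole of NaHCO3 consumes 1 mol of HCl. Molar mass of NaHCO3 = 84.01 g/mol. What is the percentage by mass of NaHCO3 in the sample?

Total n(HCl) added = 0.3470 x 0.04196 = 0.01456 mol.
n(KOH) used = 0.1756 x 0.01146 = 0.002012 mol, which equals the excess n(HCl).
So n(HCl) consumed by the sample = 0.01456 - 0.002012 = 0.01255 mol.
n(NaHCO3) = 0.01255 / 1 = 0.01255 mol.
mass NaHCO3 = 0.01255 x 84.01 = 1.054 g, so %NaHCO3 = 1.054/1.3160 x 100 = 80.1%.

80.1%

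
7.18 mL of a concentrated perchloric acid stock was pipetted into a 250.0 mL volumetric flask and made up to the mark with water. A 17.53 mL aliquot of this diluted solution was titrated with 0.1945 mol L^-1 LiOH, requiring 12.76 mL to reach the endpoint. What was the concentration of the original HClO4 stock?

4.93 M

n(LiOH) = 0.1945 x 0.01276 = 0.002482 mol.
n(HClO4) in the aliquot = 0.002482 mol.
[diluted HClO4] = 0.002482 / 0.01753 = 0.1416 M.
Dilution factor = 250.0/7.180 = 34.82, so [stock] = 0.1416 x 34.82 = 4.93 M.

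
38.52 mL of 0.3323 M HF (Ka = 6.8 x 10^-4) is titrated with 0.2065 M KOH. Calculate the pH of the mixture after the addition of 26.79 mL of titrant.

3.05

Initial n(HF) = 0.3323 x 0.03852 = 0.01280 mol.
n(KOH) added = 0.2065 x 0.02679 = 0.005532 mol, converting that many moles of HF to F-.
Remaining n(HF) = 0.007268 mol; n(F-) = 0.005532 mol.
By Henderson-Hasselbalch, pH = pKa + log([A^-]/[HA]) = 3.17 + log(0.005532/0.007268) = 3.17 + (-0.12) = 3.05.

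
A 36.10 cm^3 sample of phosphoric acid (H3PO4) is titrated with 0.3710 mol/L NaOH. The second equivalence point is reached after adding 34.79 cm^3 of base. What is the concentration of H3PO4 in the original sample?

n(NaOH) = 0.3710 x 0.03479 = 0.01291 mol.
At the second equivalence point, 2 mol OH^- react per mol H3PO4, so n(H3PO4) = 0.01291 / 2 = 0.006454 mol.
[H3PO4] = 0.006454 / 0.03610 L = 0.179 M.

0.179 M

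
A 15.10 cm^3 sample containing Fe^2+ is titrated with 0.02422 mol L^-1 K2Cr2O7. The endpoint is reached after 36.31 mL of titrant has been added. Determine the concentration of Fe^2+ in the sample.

0.349 M

n(K2Cr2O7) = 0.02422 x 0.03631 = 0.0008794 mol.
From the balanced equation, 1 mol K2Cr2O7 reacts with 6 mol Fe^2+, so n(Fe^2+) = 0.0008794 x 6/1 = 0.005277 mol.
[Fe^2+] = 0.005277 / 0.01510 L = 0.349 M.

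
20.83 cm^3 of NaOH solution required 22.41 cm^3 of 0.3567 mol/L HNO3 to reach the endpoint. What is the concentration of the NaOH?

n(HNO3) delivered = 0.3567 x 0.02241 = 0.007994 mol.
For a 1:1 reaction, n(NaOH) = 0.007994 mol.
[NaOH] = 0.007994 mol / 0.02083 L = 0.384 M.

0.384 M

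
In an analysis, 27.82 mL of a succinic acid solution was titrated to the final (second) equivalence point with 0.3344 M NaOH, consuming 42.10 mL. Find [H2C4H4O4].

0.253 M

n(NaOH) = 0.3344 x 0.04210 = 0.01408 mol.
At the final (second) equivalence point, 2 mol OH^- react per mol H2C4H4O4, so n(H2C4H4O4) = 0.01408 / 2 = 0.007039 mol.
[H2C4H4O4] = 0.007039 / 0.02782 L = 0.253 M.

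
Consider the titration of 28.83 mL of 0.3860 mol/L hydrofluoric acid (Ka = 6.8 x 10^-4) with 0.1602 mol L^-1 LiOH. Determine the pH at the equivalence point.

8.11

n(HF) = 0.3860 x 0.02883 = 0.01113 mol; V(LiOH) at equivalence = 0.01113/0.1602 = 0.06947 L.
At equivalence all the acid is converted to F-; total volume = 0.02883 + 0.06947 = 0.09830 L, so [F-] = 0.01113/0.09830 = 0.1132 M.
Kb = Kw/Ka = 1.0e-14 / 6.8 x 10^-4 = 1.47e-11.
[OH^-] = sqrt(Kb x [F-]) = sqrt(1.47e-11 x 0.1132) = 1.29e-6 M.
pOH = 5.89, so pH = 14.00 - 5.89 = 8.11.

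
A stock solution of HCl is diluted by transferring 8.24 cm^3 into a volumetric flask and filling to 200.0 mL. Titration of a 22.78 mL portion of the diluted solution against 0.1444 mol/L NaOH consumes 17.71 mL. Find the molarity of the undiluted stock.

n(NaOH) = 0.1444 x 0.01771 = 0.002557 mol.
n(HCl) in the aliquot = 0.002557 mol.
[diluted HCl] = 0.002557 / 0.02278 = 0.1123 M.
Dilution factor = 200.0/8.240 = 24.27, so [stock] = 0.1123 x 24.27 = 2.72 M.

2.72 M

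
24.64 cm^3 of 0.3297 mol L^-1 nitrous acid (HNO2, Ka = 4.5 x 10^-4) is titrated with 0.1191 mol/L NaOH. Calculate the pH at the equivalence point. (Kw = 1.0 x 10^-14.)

n(HNO2) = 0.3297 x 0.02464 = 0.008124 mol; V(NaOH) at equivalence = 0.008124/0.1191 = 0.06821 L.
At equivalence all the acid is converted to NO2-; total volume = 0.02464 + 0.06821 = 0.09285 L, so [NO2-] = 0.008124/0.09285 = 0.08749 M.
Kb = Kw/Ka = 1.0e-14 / 4.5 x 10^-4 = 2.22e-11.
[OH^-] = sqrt(Kb x [NO2-]) = sqrt(2.22e-11 x 0.08749) = 1.39e-6 M.
pOH = 5.86, so pH = 14.00 - 5.86 = 8.14.

8.14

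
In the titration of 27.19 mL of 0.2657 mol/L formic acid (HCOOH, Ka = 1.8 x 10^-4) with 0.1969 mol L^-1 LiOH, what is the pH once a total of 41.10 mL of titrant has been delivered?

12.10

n(acid) = 0.2657 x 0.02719 = 0.007224 mol; n(LiOH) added = 0.1969 x 0.04110 = 0.008093 mol.
Base is in excess by 0.008093 - 0.007224 = 0.0008682 mol in a total volume of 0.06829 L.
[OH^-] = 0.0008682/0.06829 = 0.01271 M, so pOH = 1.90 and pH = 14.00 - 1.90 = 12.10.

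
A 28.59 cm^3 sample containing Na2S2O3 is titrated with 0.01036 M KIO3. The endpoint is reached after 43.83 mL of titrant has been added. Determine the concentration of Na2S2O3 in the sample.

0.0953 M

n(KIO3) = 0.01036 x 0.04383 = 0.0004541 mol.
From the balanced equation, 1 mol KIO3 reacts with 6 mol Na2S2O3, so n(Na2S2O3) = 0.0004541 x 6/1 = 0.002724 mol.
[Na2S2O3] = 0.002724 / 0.02859 L = 0.0953 M.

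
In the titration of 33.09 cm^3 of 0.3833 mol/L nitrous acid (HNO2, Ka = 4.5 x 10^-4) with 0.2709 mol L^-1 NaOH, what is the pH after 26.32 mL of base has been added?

3.46

Initial n(HNO2) = 0.3833 x 0.03309 = 0.01268 mol.
n(NaOH) added = 0.2709 x 0.02632 = 0.007130 mol, converting that many moles of HNO2 to NO2-.
Remaining n(HNO2) = 0.005553 mol; n(NO2-) = 0.007130 mol.
By Henderson-Hasselbalch, pH = pKa + log([A^-]/[HA]) = 3.35 + log(0.007130/0.005553) = 3.35 + (+0.11) = 3.46.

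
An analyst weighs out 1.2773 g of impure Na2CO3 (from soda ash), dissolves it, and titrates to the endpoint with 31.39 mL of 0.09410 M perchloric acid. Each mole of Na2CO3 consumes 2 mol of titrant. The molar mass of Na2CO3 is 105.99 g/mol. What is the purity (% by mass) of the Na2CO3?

12.3%

n(HClO4) = 0.09410 x 0.03139 = 0.002954 mol.
n(Na2CO3) = 0.002954 / 2 = 0.001477 mol.
mass of Na2CO3 = 0.001477 x 105.99 = 0.1565 g.
% purity = 0.1565 / 1.2773 x 100 = 12.3%.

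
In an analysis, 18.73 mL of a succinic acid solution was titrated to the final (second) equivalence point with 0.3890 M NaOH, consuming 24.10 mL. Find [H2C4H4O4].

n(NaOH) = 0.3890 x 0.02410 = 0.009375 mol.
At the final (second) equivalence point, 2 mol OH^- react per mol H2C4H4O4, so n(H2C4H4O4) = 0.009375 / 2 = 0.004687 mol.
[H2C4H4O4] = 0.004687 / 0.01873 L = 0.250 M.

0.250 M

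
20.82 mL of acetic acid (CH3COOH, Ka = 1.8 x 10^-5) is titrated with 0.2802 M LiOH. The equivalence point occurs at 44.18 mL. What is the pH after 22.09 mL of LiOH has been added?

22.09 mL is exactly half the equivalence volume (44.18/2), i.e. the half-equivalence point.
There, n(HA) = n(A^-), so pH = pKa = -log(1.8 x 10^-5) = 4.74.

4.74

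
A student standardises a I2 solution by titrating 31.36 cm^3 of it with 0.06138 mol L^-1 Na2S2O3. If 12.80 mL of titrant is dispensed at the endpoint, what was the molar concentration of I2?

0.0125 M

n(Na2S2O3) = 0.06138 x 0.01280 = 0.0007857 mol.
From the balanced equation, 2 mol Na2S2O3 reacts with 1 mol I2, so n(I2) = 0.0007857 x 1/2 = 0.0003928 mol.
[I2] = 0.0003928 / 0.03136 L = 0.0125 M.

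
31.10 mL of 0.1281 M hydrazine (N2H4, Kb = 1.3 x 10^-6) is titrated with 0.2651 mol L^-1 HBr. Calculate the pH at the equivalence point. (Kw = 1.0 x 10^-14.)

4.59

n(N2H4) = 0.1281 x 0.03110 = 0.003984 mol; V(HBr) at equivalence = 0.003984/0.2651 = 0.01503 L.
At equivalence the base is fully converted to N2H5+; total volume = 0.04613 L, so [N2H5+] = 0.003984/0.04613 = 0.08637 M.
Ka(N2H5+) = Kw/Kb = 1.0e-14 / 1.3 x 10^-6 = 7.69e-9.
[H^+] = sqrt(Ka x [N2H5+]) = sqrt(7.69e-9 x 0.08637) = 2.58e-5 M.
pH = -log(2.58e-5) = 4.59.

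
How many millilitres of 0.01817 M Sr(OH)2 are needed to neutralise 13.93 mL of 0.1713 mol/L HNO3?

n(HNO3) = 0.1713 mol/L x 0.01393 L = 0.002386 mol.
The neutralisation is 2 HNO3 : 1 Sr(OH)2, so n(Sr(OH)2) = 0.002386 x 1/2 = 0.001193 mol.
V(Sr(OH)2) = 0.001193 / 0.01817 = 0.06566 L = 65.7 mL.

65.7 mL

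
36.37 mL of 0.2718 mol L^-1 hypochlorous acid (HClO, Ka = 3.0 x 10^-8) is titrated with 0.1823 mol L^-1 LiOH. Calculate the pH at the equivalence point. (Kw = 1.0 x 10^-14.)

10.28

n(HClO) = 0.2718 x 0.03637 = 0.009885 mol; V(LiOH) at equivalence = 0.009885/0.1823 = 0.05423 L.
At equivalence all the acid is converted to ClO-; total volume = 0.03637 + 0.05423 = 0.09060 L, so [ClO-] = 0.009885/0.09060 = 0.1091 M.
Kb = Kw/Ka = 1.0e-14 / 3.0 x 10^-8 = 3.33e-7.
[OH^-] = sqrt(Kb x [ClO-]) = sqrt(3.33e-7 x 0.1091) = 0.000191 M.
pOH = 3.72, so pH = 14.00 - 3.72 = 10.28.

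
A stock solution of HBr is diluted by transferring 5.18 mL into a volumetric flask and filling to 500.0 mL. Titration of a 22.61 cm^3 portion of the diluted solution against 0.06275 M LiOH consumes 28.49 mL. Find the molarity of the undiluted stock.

n(LiOH) = 0.06275 x 0.02849 = 0.001788 mol.
n(HBr) in the aliquot = 0.001788 mol.
[diluted HBr] = 0.001788 / 0.02261 = 0.07907 M.
Dilution factor = 500.0/5.180 = 96.53, so [stock] = 0.07907 x 96.53 = 7.63 M.

7.63 M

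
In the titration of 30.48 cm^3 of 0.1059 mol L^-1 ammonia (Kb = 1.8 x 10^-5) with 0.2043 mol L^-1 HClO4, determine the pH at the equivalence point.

5.21

n(NH3) = 0.1059 x 0.03048 = 0.003228 mol; V(HClO4) at equivalence = 0.003228/0.2043 = 0.01580 L.
At equivalence the base is fully converted to NH4+; total volume = 0.04628 L, so [NH4+] = 0.003228/0.04628 = 0.06975 M.
Ka(NH4+) = Kw/Kb = 1.0e-14 / 1.8 x 10^-5 = 5.56e-10.
[H^+] = sqrt(Ka x [NH4+]) = sqrt(5.56e-10 x 0.06975) = 6.22e-6 M.
pH = -log(6.22e-6) = 5.21.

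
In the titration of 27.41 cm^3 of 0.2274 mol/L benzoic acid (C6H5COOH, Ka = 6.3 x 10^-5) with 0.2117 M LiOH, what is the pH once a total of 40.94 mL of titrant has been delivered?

n(acid) = 0.2274 x 0.02741 = 0.006233 mol; n(LiOH) added = 0.2117 x 0.04094 = 0.008667 mol.
Base is in excess by 0.008667 - 0.006233 = 0.002434 mol in a total volume of 0.06835 L.
[OH^-] = 0.002434/0.06835 = 0.03561 M, so pOH = 1.45 and pH = 14.00 - 1.45 = 12.55.

12.55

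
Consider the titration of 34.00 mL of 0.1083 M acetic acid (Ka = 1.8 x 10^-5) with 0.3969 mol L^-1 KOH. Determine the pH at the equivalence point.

n(CH3COOH) = 0.1083 x 0.03400 = 0.003682 mol; V(KOH) at equivalence = 0.003682/0.3969 = 0.009277 L.
At equivalence all the acid is converted to CH3COO-; total volume = 0.03400 + 0.009277 = 0.04328 L, so [CH3COO-] = 0.003682/0.04328 = 0.08508 M.
Kb = Kw/Ka = 1.0e-14 / 1.8 x 10^-5 = 5.56e-10.
[OH^-] = sqrt(Kb x [CH3COO-]) = sqrt(5.56e-10 x 0.08508) = 6.88e-6 M.
pOH = 5.16, so pH = 14.00 - 5.16 = 8.84.

8.84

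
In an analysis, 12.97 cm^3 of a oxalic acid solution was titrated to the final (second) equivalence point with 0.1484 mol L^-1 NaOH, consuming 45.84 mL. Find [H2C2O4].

0.262 M

n(NaOH) = 0.1484 x 0.04584 = 0.006803 mol.
At the final (second) equivalence point, 2 mol OH^- react per mol H2C2O4, so n(H2C2O4) = 0.006803 / 2 = 0.003401 mol.
[H2C2O4] = 0.003401 / 0.01297 L = 0.262 M.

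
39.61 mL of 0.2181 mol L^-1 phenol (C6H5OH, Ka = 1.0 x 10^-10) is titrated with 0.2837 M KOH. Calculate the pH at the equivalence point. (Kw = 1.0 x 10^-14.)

n(C6H5OH) = 0.2181 x 0.03961 = 0.008639 mol; V(KOH) at equivalence = 0.008639/0.2837 = 0.03045 L.
At equivalence all the acid is converted to C6H5O-; total volume = 0.03961 + 0.03045 = 0.07006 L, so [C6H5O-] = 0.008639/0.07006 = 0.1233 M.
Kb = Kw/Ka = 1.0e-14 / 1.0 x 10^-10 = 0.000100.
[OH^-] = sqrt(Kb x [C6H5O-]) = sqrt(0.000100 x 0.1233) = 0.00351 M.
pOH = 2.45, so pH = 14.00 - 2.45 = 11.55.

11.55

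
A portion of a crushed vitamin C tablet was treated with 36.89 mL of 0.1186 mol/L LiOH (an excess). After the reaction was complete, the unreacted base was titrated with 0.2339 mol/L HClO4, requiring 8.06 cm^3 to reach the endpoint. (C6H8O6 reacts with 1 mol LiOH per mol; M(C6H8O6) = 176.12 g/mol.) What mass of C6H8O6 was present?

0.439 g

Total n(LiOH) added = 0.1186 x 0.03689 = 0.004375 mol.
n(HClO4) used = 0.2339 x 0.008060 = 0.001885 mol, which equals the excess n(LiOH).
So n(LiOH) consumed by the sample = 0.004375 - 0.001885 = 0.002490 mol.
n(C6H8O6) = 0.002490 / 1 = 0.002490 mol.
mass = 0.002490 mol x 176.12 g/mol = 0.439 g.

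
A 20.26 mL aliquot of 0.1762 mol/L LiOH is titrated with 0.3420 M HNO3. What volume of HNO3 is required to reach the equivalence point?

10.4 mL

n(LiOH) = 0.1762 mol/L x 0.02026 L = 0.003570 mol.
At equivalence n(HNO3) = n(LiOH) = 0.003570 mol.
V(HNO3) = 0.003570 / 0.3420 = 0.01044 L = 10.4 mL.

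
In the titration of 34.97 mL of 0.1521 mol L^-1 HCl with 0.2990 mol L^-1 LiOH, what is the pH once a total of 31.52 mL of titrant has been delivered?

12.79

n(acid) = 0.1521 x 0.03497 = 0.005319 mol; n(LiOH) added = 0.2990 x 0.03152 = 0.009424 mol.
Base is in excess by 0.009424 - 0.005319 = 0.004106 mol in a total volume of 0.06649 L.
[OH^-] = 0.004106/0.06649 = 0.06175 M, so pOH = 1.21 and pH = 14.00 - 1.21 = 12.79.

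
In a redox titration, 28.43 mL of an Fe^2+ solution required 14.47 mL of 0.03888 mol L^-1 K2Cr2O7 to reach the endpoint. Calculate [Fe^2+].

n(K2Cr2O7) = 0.03888 x 0.01447 = 0.0005626 mol.
From the balanced equation, 1 mol K2Cr2O7 reacts with 6 mol Fe^2+, so n(Fe^2+) = 0.0005626 x 6/1 = 0.003376 mol.
[Fe^2+] = 0.003376 / 0.02843 L = 0.119 M.

0.119 M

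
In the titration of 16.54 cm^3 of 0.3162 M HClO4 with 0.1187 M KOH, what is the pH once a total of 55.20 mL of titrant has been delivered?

n(acid) = 0.3162 x 0.01654 = 0.005230 mol; n(KOH) added = 0.1187 x 0.05520 = 0.006552 mol.
Base is in excess by 0.006552 - 0.005230 = 0.001322 mol in a total volume of 0.07174 L.
[OH^-] = 0.001322/0.07174 = 0.01843 M, so pOH = 1.73 and pH = 14.00 - 1.73 = 12.27.

12.27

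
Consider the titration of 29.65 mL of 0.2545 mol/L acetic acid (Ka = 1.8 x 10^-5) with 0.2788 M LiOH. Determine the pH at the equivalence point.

n(CH3COOH) = 0.2545 x 0.02965 = 0.007546 mol; V(LiOH) at equivalence = 0.007546/0.2788 = 0.02707 L.
At equivalence all the acid is converted to CH3COO-; total volume = 0.02965 + 0.02707 = 0.05672 L, so [CH3COO-] = 0.007546/0.05672 = 0.1330 M.
Kb = Kw/Ka = 1.0e-14 / 1.8 x 10^-5 = 5.56e-10.
[OH^-] = sqrt(Kb x [CH3COO-]) = sqrt(5.56e-10 x 0.1330) = 8.60e-6 M.
pOH = 5.07, so pH = 14.00 - 5.07 = 8.93.

8.93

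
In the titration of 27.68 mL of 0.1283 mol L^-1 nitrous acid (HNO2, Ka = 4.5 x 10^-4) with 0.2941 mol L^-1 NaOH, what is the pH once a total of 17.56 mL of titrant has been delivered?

12.55

n(acid) = 0.1283 x 0.02768 = 0.003551 mol; n(NaOH) added = 0.2941 x 0.01756 = 0.005164 mol.
Base is in excess by 0.005164 - 0.003551 = 0.001613 mol in a total volume of 0.04524 L.
[OH^-] = 0.001613/0.04524 = 0.03566 M, so pOH = 1.45 and pH = 14.00 - 1.45 = 12.55.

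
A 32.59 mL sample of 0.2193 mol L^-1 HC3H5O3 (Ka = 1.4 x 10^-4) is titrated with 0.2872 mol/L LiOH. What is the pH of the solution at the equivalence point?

8.47

n(HC3H5O3) = 0.2193 x 0.03259 = 0.007147 mol; V(LiOH) at equivalence = 0.007147/0.2872 = 0.02489 L.
At equivalence all the acid is converted to C3H5O3-; total volume = 0.03259 + 0.02489 = 0.05748 L, so [C3H5O3-] = 0.007147/0.05748 = 0.1243 M.
Kb = Kw/Ka = 1.0e-14 / 1.4 x 10^-4 = 7.14e-11.
[OH^-] = sqrt(Kb x [C3H5O3-]) = sqrt(7.14e-11 x 0.1243) = 2.98e-6 M.
pOH = 5.53, so pH = 14.00 - 5.53 = 8.47.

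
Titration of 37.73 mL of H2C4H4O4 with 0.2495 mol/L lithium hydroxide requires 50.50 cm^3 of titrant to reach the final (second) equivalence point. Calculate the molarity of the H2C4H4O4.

0.167 M

n(LiOH) = 0.2495 x 0.05050 = 0.01260 mol.
At the final (second) equivalence point, 2 mol OH^- react per mol H2C4H4O4, so n(H2C4H4O4) = 0.01260 / 2 = 0.006300 mol.
[H2C4H4O4] = 0.006300 / 0.03773 L = 0.167 M.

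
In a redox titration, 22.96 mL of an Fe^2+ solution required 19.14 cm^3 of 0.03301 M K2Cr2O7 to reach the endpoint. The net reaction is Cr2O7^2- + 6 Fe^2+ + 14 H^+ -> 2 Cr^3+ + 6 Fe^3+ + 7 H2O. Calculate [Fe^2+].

n(K2Cr2O7) = 0.03301 x 0.01914 = 0.0006318 mol.
From the balanced equation, 1 mol K2Cr2O7 reacts with 6 mol Fe^2+, so n(Fe^2+) = 0.0006318 x 6/1 = 0.003791 mol.
[Fe^2+] = 0.003791 / 0.02296 L = 0.165 M.

0.165 M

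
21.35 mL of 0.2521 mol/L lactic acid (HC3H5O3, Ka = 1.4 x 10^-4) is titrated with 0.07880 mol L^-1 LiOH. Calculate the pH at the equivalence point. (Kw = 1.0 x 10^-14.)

8.32

n(HC3H5O3) = 0.2521 x 0.02135 = 0.005382 mol; V(LiOH) at equivalence = 0.005382/0.07880 = 0.06830 L.
At equivalence all the acid is converted to C3H5O3-; total volume = 0.02135 + 0.06830 = 0.08965 L, so [C3H5O3-] = 0.005382/0.08965 = 0.06003 M.
Kb = Kw/Ka = 1.0e-14 / 1.4 x 10^-4 = 7.14e-11.
[OH^-] = sqrt(Kb x [C3H5O3-]) = sqrt(7.14e-11 x 0.06003) = 2.07e-6 M.
pOH = 5.68, so pH = 14.00 - 5.68 = 8.32.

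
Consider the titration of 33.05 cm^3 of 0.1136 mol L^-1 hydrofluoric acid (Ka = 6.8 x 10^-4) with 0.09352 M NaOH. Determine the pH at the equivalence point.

n(HF) = 0.1136 x 0.03305 = 0.003754 mol; V(NaOH) at equivalence = 0.003754/0.09352 = 0.04015 L.
At equivalence all the acid is converted to F-; total volume = 0.03305 + 0.04015 = 0.07320 L, so [F-] = 0.003754/0.07320 = 0.05129 M.
Kb = Kw/Ka = 1.0e-14 / 6.8 x 10^-4 = 1.47e-11.
[OH^-] = sqrt(Kb x [F-]) = sqrt(1.47e-11 x 0.05129) = 8.69e-7 M.
pOH = 6.06, so pH = 14.00 - 6.06 = 7.94.

7.94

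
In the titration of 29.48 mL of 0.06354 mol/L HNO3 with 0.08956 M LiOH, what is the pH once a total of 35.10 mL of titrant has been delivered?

n(acid) = 0.06354 x 0.02948 = 0.001873 mol; n(LiOH) added = 0.08956 x 0.03510 = 0.003144 mol.
Base is in excess by 0.003144 - 0.001873 = 0.001270 mol in a total volume of 0.06458 L.
[OH^-] = 0.001270/0.06458 = 0.01967 M, so pOH = 1.71 and pH = 14.00 - 1.71 = 12.29.

12.29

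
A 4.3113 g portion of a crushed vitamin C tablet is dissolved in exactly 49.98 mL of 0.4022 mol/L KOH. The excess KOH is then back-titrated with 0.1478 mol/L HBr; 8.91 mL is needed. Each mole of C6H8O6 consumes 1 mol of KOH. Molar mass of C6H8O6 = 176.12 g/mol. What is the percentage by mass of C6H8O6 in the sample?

Total n(KOH) added = 0.4022 x 0.04998 = 0.02010 mol.
n(HBr) used = 0.1478 x 0.008910 = 0.001317 mol, which equals the excess n(KOH).
So n(KOH) consumed by the sample = 0.02010 - 0.001317 = 0.01879 mol.
n(C6H8O6) = 0.01879 / 1 = 0.01879 mol.
mass C6H8O6 = 0.01879 x 176.12 = 3.308 g, so %C6H8O6 = 3.308/4.3113 x 100 = 76.7%.

76.7%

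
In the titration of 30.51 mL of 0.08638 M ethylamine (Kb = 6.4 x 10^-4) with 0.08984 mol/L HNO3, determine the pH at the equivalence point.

6.08

n(C2H5NH2) = 0.08638 x 0.03051 = 0.002635 mol; V(HNO3) at equivalence = 0.002635/0.08984 = 0.02933 L.
At equivalence the base is fully converted to C2H5NH3+; total volume = 0.05984 L, so [C2H5NH3+] = 0.002635/0.05984 = 0.04404 M.
Ka(C2H5NH3+) = Kw/Kb = 1.0e-14 / 6.4 x 10^-4 = 1.56e-11.
[H^+] = sqrt(Ka x [C2H5NH3+]) = sqrt(1.56e-11 x 0.04404) = 8.30e-7 M.
pH = -log(8.30e-7) = 6.08.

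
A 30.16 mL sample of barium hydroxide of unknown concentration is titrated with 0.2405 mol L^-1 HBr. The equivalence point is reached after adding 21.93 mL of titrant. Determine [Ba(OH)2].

0.0874 M

n(HBr) delivered = 0.2405 x 0.02193 = 0.005274 mol.
The reaction is 1 Ba(OH)2 + 2 HBr, so n(Ba(OH)2) = 0.005274 x 1/2 = 0.002637 mol.
[Ba(OH)2] = 0.002637 mol / 0.03016 L = 0.0874 M.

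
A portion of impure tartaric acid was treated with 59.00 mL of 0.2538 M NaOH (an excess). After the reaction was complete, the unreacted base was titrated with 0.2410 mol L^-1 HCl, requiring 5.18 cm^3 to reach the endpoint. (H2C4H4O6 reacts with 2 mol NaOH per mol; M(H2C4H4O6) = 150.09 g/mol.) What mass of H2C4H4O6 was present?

1.03 g

Total n(NaOH) added = 0.2538 x 0.05900 = 0.01497 mol.
n(HCl) used = 0.2410 x 0.005180 = 0.001248 mol, which equals the excess n(NaOH).
So n(NaOH) consumed by the sample = 0.01497 - 0.001248 = 0.01373 mol.
n(H2C4H4O6) = 0.01373 / 2 = 0.006863 mol.
mass = 0.006863 mol x 150.09 g/mol = 1.03 g.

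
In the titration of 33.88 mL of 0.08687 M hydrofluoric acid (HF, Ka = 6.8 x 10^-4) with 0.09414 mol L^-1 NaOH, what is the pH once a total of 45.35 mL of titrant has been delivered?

n(acid) = 0.08687 x 0.03388 = 0.002943 mol; n(NaOH) added = 0.09414 x 0.04535 = 0.004269 mol.
Base is in excess by 0.004269 - 0.002943 = 0.001326 mol in a total volume of 0.07923 L.
[OH^-] = 0.001326/0.07923 = 0.01674 M, so pOH = 1.78 and pH = 14.00 - 1.78 = 12.22.

12.22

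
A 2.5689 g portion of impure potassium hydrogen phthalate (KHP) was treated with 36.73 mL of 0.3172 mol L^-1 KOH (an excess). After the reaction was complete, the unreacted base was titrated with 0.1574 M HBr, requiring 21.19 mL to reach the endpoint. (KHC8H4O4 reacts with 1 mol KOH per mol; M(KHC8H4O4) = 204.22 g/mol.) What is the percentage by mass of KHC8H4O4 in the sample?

Total n(KOH) added = 0.3172 x 0.03673 = 0.01165 mol.
n(HBr) used = 0.1574 x 0.02119 = 0.003335 mol, which equals the excess n(KOH).
So n(KOH) consumed by the sample = 0.01165 - 0.003335 = 0.008315 mol.
n(KHC8H4O4) = 0.008315 / 1 = 0.008315 mol.
mass KHC8H4O4 = 0.008315 x 204.22 = 1.698 g, so %KHC8H4O4 = 1.698/2.5689 x 100 = 66.1%.

66.1%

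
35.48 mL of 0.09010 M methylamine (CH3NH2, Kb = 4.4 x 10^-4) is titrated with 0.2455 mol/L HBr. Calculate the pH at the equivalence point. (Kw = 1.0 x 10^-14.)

5.91

n(CH3NH2) = 0.09010 x 0.03548 = 0.003197 mol; V(HBr) at equivalence = 0.003197/0.2455 = 0.01302 L.
At equivalence the base is fully converted to CH3NH3+; total volume = 0.04850 L, so [CH3NH3+] = 0.003197/0.04850 = 0.06591 M.
Ka(CH3NH3+) = Kw/Kb = 1.0e-14 / 4.4 x 10^-4 = 2.27e-11.
[H^+] = sqrt(Ka x [CH3NH3+]) = sqrt(2.27e-11 x 0.06591) = 1.22e-6 M.
pH = -log(1.22e-6) = 5.91.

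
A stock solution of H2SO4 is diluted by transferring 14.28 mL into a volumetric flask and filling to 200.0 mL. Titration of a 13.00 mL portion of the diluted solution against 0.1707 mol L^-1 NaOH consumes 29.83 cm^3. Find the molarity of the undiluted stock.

2.74 M

n(NaOH) = 0.1707 x 0.02983 = 0.005092 mol.
n(H2SO4) in the aliquot = 0.005092 x 1/2 = 0.002546 mol.
[diluted H2SO4] = 0.002546 / 0.01300 = 0.1958 M.
Dilution factor = 200.0/14.28 = 14.01, so [stock] = 0.1958 x 14.01 = 2.74 M.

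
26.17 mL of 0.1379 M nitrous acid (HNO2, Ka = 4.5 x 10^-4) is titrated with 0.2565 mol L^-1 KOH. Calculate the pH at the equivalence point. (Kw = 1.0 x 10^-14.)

8.15

n(HNO2) = 0.1379 x 0.02617 = 0.003609 mol; V(KOH) at equivalence = 0.003609/0.2565 = 0.01407 L.
At equivalence all the acid is converted to NO2-; total volume = 0.02617 + 0.01407 = 0.04024 L, so [NO2-] = 0.003609/0.04024 = 0.08968 M.
Kb = Kw/Ka = 1.0e-14 / 4.5 x 10^-4 = 2.22e-11.
[OH^-] = sqrt(Kb x [NO2-]) = sqrt(2.22e-11 x 0.08968) = 1.41e-6 M.
pOH = 5.85, so pH = 14.00 - 5.85 = 8.15.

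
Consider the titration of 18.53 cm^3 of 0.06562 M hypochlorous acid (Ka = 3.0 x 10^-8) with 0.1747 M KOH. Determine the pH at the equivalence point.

10.10

n(HClO) = 0.06562 x 0.01853 = 0.001216 mol; V(KOH) at equivalence = 0.001216/0.1747 = 0.006960 L.
At equivalence all the acid is converted to ClO-; total volume = 0.01853 + 0.006960 = 0.02549 L, so [ClO-] = 0.001216/0.02549 = 0.04770 M.
Kb = Kw/Ka = 1.0e-14 / 3.0 x 10^-8 = 3.33e-7.
[OH^-] = sqrt(Kb x [ClO-]) = sqrt(3.33e-7 x 0.04770) = 0.000126 M.
pOH = 3.90, so pH = 14.00 - 3.90 = 10.10.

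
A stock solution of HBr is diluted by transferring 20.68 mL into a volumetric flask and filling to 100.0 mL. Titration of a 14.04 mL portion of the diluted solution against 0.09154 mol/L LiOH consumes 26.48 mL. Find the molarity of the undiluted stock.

n(LiOH) = 0.09154 x 0.02648 = 0.002424 mol.
n(HBr) in the aliquot = 0.002424 mol.
[diluted HBr] = 0.002424 / 0.01404 = 0.1726 M.
Dilution factor = 100.0/20.68 = 4.836, so [stock] = 0.1726 x 4.836 = 0.835 M.

0.835 M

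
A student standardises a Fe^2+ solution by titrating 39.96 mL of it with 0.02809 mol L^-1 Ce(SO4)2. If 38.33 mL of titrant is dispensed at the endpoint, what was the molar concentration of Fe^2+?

0.0269 M

n(Ce(SO4)2) = 0.02809 x 0.03833 = 0.001077 mol.
From the balanced equation, 1 mol Ce(SO4)2 reacts with 1 mol Fe^2+, so n(Fe^2+) = 0.001077 x 1/1 = 0.001077 mol.
[Fe^2+] = 0.001077 / 0.03996 L = 0.0269 M.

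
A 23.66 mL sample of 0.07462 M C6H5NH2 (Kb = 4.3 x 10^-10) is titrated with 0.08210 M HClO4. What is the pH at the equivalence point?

n(C6H5NH2) = 0.07462 x 0.02366 = 0.001766 mol; V(HClO4) at equivalence = 0.001766/0.08210 = 0.02150 L.
At equivalence the base is fully converted to C6H5NH3+; total volume = 0.04516 L, so [C6H5NH3+] = 0.001766/0.04516 = 0.03909 M.
Ka(C6H5NH3+) = Kw/Kb = 1.0e-14 / 4.3 x 10^-10 = 2.33e-5.
[H^+] = sqrt(Ka x [C6H5NH3+]) = sqrt(2.33e-5 x 0.03909) = 0.000953 M.
pH = -log(0.000953) = 3.02.

3.02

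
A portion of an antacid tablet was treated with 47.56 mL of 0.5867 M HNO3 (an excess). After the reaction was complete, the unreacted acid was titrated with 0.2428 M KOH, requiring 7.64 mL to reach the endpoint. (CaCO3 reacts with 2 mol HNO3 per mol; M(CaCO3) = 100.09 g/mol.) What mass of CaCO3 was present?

1.30 g

Total n(HNO3) added = 0.5867 x 0.04756 = 0.02790 mol.
n(KOH) used = 0.2428 x 0.007640 = 0.001855 mol, which equals the excess n(HNO3).
So n(HNO3) consumed by the sample = 0.02790 - 0.001855 = 0.02605 mol.
n(CaCO3) = 0.02605 / 2 = 0.01302 mol.
mass = 0.01302 mol x 100.09 g/mol = 1.30 g.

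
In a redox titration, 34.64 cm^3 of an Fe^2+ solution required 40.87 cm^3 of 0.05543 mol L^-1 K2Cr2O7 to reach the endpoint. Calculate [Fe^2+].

n(K2Cr2O7) = 0.05543 x 0.04087 = 0.002265 mol.
From the balanced equation, 1 mol K2Cr2O7 reacts with 6 mol Fe^2+, so n(Fe^2+) = 0.002265 x 6/1 = 0.01359 mol.
[Fe^2+] = 0.01359 / 0.03464 L = 0.392 M.

0.392 M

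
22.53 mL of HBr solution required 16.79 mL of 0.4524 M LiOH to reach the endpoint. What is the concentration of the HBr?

0.337 M

n(LiOH) delivered = 0.4524 x 0.01679 = 0.007596 mol.
For a 1:1 reaction, n(HBr) = 0.007596 mol.
[HBr] = 0.007596 mol / 0.02253 L = 0.337 M.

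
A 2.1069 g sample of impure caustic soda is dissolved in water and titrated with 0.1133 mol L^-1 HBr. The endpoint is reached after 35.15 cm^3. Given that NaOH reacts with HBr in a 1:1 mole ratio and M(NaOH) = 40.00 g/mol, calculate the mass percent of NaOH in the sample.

n(HBr) = 0.1133 x 0.03515 = 0.003982 mol.
n(NaOH) = 0.003982 / 1 = 0.003982 mol.
mass of NaOH = 0.003982 x 40.00 = 0.1593 g.
% purity = 0.1593 / 2.1069 x 100 = 7.56%.

7.56%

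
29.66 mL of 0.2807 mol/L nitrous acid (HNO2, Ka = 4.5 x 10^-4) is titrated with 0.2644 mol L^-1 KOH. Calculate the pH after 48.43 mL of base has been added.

12.76

n(acid) = 0.2807 x 0.02966 = 0.008326 mol; n(KOH) added = 0.2644 x 0.04843 = 0.01280 mol.
Base is in excess by 0.01280 - 0.008326 = 0.004479 mol in a total volume of 0.07809 L.
[OH^-] = 0.004479/0.07809 = 0.05736 M, so pOH = 1.24 and pH = 14.00 - 1.24 = 12.76.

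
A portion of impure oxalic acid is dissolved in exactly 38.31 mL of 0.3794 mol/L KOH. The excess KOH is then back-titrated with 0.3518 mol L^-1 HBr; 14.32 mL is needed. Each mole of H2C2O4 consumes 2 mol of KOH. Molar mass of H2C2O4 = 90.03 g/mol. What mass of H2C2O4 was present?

Total n(KOH) added = 0.3794 x 0.03831 = 0.01453 mol.
n(HBr) used = 0.3518 x 0.01432 = 0.005038 mol, which equals the excess n(KOH).
So n(KOH) consumed by the sample = 0.01453 - 0.005038 = 0.009497 mol.
n(H2C2O4) = 0.009497 / 2 = 0.004749 mol.
mass = 0.004749 mol x 90.03 g/mol = 0.428 g.

0.428 g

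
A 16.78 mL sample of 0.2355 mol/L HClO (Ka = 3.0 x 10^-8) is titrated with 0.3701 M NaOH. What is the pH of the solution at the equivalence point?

n(HClO) = 0.2355 x 0.01678 = 0.003952 mol; V(NaOH) at equivalence = 0.003952/0.3701 = 0.01068 L.
At equivalence all the acid is converted to ClO-; total volume = 0.01678 + 0.01068 = 0.02746 L, so [ClO-] = 0.003952/0.02746 = 0.1439 M.
Kb = Kw/Ka = 1.0e-14 / 3.0 x 10^-8 = 3.33e-7.
[OH^-] = sqrt(Kb x [ClO-]) = sqrt(3.33e-7 x 0.1439) = 0.000219 M.
pOH = 3.66, so pH = 14.00 - 3.66 = 10.34.

10.34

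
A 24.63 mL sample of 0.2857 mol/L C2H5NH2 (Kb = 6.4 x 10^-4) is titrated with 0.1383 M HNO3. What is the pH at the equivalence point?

n(C2H5NH2) = 0.2857 x 0.02463 = 0.007037 mol; V(HNO3) at equivalence = 0.007037/0.1383 = 0.05088 L.
At equivalence the base is fully converted to C2H5NH3+; total volume = 0.07551 L, so [C2H5NH3+] = 0.007037/0.07551 = 0.09319 M.
Ka(C2H5NH3+) = Kw/Kb = 1.0e-14 / 6.4 x 10^-4 = 1.56e-11.
[H^+] = sqrt(Ka x [C2H5NH3+]) = sqrt(1.56e-11 x 0.09319) = 1.21e-6 M.
pH = -log(1.21e-6) = 5.92.

5.92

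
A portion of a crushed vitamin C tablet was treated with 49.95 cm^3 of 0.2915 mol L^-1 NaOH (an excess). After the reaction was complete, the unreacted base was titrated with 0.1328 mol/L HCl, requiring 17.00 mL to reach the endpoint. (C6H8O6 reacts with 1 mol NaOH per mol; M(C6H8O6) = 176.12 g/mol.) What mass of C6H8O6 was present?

2.17 g

Total n(NaOH) added = 0.2915 x 0.04995 = 0.01456 mol.
n(HCl) used = 0.1328 x 0.01700 = 0.002258 mol, which equals the excess n(NaOH).
So n(NaOH) consumed by the sample = 0.01456 - 0.002258 = 0.01230 mol.
n(C6H8O6) = 0.01230 / 1 = 0.01230 mol.
mass = 0.01230 mol x 176.12 g/mol = 2.17 g.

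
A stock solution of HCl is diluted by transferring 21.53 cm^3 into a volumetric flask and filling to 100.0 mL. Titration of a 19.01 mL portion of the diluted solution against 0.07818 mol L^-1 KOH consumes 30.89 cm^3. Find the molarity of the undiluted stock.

0.590 M

n(KOH) = 0.07818 x 0.03089 = 0.002415 mol.
n(HCl) in the aliquot = 0.002415 mol.
[diluted HCl] = 0.002415 / 0.01901 = 0.1270 M.
Dilution factor = 100.0/21.53 = 4.645, so [stock] = 0.1270 x 4.645 = 0.590 M.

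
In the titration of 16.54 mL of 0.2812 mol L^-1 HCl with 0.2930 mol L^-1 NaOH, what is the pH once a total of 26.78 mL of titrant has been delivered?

12.87

n(acid) = 0.2812 x 0.01654 = 0.004651 mol; n(NaOH) added = 0.2930 x 0.02678 = 0.007847 mol.
Base is in excess by 0.007847 - 0.004651 = 0.003195 mol in a total volume of 0.04332 L.
[OH^-] = 0.003195/0.04332 = 0.07376 M, so pOH = 1.13 and pH = 14.00 - 1.13 = 12.87.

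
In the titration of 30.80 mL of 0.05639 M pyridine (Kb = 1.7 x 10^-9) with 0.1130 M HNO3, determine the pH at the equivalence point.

n(C5H5N) = 0.05639 x 0.03080 = 0.001737 mol; V(HNO3) at equivalence = 0.001737/0.1130 = 0.01537 L.
At equivalence the base is fully converted to C5H5NH+; total volume = 0.04617 L, so [C5H5NH+] = 0.001737/0.04617 = 0.03762 M.
Ka(C5H5NH+) = Kw/Kb = 1.0e-14 / 1.7 x 10^-9 = 5.88e-6.
[H^+] = sqrt(Ka x [C5H5NH+]) = sqrt(5.88e-6 x 0.03762) = 0.000470 M.
pH = -log(0.000470) = 3.33.

3.33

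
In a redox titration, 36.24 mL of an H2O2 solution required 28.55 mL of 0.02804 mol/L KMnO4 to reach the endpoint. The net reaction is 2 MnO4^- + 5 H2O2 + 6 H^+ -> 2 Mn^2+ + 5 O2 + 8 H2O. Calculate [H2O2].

0.0552 M

n(KMnO4) = 0.02804 x 0.02855 = 0.0008005 mol.
From the balanced equation, 2 mol KMnO4 reacts with 5 mol H2O2, so n(H2O2) = 0.0008005 x 5/2 = 0.002001 mol.
[H2O2] = 0.002001 / 0.03624 L = 0.0552 M.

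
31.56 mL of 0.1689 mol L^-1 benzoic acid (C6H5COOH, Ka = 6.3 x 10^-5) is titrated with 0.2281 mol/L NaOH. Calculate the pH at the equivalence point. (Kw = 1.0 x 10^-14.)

n(C6H5COOH) = 0.1689 x 0.03156 = 0.005330 mol; V(NaOH) at equivalence = 0.005330/0.2281 = 0.02337 L.
At equivalence all the acid is converted to C6H5COO-; total volume = 0.03156 + 0.02337 = 0.05493 L, so [C6H5COO-] = 0.005330/0.05493 = 0.09704 M.
Kb = Kw/Ka = 1.0e-14 / 6.3 x 10^-5 = 1.59e-10.
[OH^-] = sqrt(Kb x [C6H5COO-]) = sqrt(1.59e-10 x 0.09704) = 3.92e-6 M.
pOH = 5.41, so pH = 14.00 - 5.41 = 8.59.

8.59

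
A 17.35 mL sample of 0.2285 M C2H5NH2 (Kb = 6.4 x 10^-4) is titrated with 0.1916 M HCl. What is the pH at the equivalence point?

n(C2H5NH2) = 0.2285 x 0.01735 = 0.003964 mol; V(HCl) at equivalence = 0.003964/0.1916 = 0.02069 L.
At equivalence the base is fully converted to C2H5NH3+; total volume = 0.03804 L, so [C2H5NH3+] = 0.003964/0.03804 = 0.1042 M.
Ka(C2H5NH3+) = Kw/Kb = 1.0e-14 / 6.4 x 10^-4 = 1.56e-11.
[H^+] = sqrt(Ka x [C2H5NH3+]) = sqrt(1.56e-11 x 0.1042) = 1.28e-6 M.
pH = -log(1.28e-6) = 5.89.

5.89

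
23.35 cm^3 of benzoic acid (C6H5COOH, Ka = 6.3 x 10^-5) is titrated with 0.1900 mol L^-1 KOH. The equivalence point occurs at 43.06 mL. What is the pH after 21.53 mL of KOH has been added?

4.20

21.53 mL is exactly half the equivalence volume (43.06/2), i.e. the half-equivalence point.
There, n(HA) = n(A^-), so pH = pKa = -log(6.3 x 10^-5) = 4.20.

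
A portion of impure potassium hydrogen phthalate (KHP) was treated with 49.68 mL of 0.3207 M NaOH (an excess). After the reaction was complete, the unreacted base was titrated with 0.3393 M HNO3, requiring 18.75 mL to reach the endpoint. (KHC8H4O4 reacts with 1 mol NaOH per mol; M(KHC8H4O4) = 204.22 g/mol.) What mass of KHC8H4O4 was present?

1.95 g

Total n(NaOH) added = 0.3207 x 0.04968 = 0.01593 mol.
n(HNO3) used = 0.3393 x 0.01875 = 0.006362 mol, which equals the excess n(NaOH).
So n(NaOH) consumed by the sample = 0.01593 - 0.006362 = 0.009571 mol.
n(KHC8H4O4) = 0.009571 / 1 = 0.009571 mol.
mass = 0.009571 mol x 204.22 g/mol = 1.95 g.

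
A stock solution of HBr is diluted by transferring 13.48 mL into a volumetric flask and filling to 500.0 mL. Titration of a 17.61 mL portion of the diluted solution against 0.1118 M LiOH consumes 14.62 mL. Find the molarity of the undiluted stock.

n(LiOH) = 0.1118 x 0.01462 = 0.001635 mol.
n(HBr) in the aliquot = 0.001635 mol.
[diluted HBr] = 0.001635 / 0.01761 = 0.09282 M.
Dilution factor = 500.0/13.48 = 37.09, so [stock] = 0.09282 x 37.09 = 3.44 M.

3.44 M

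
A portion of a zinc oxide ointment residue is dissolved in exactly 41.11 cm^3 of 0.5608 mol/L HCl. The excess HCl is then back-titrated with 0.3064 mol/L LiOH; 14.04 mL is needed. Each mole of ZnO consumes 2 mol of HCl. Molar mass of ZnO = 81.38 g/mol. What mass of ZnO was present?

Total n(HCl) added = 0.5608 x 0.04111 = 0.02305 mol.
n(LiOH) used = 0.3064 x 0.01404 = 0.004302 mol, which equals the excess n(HCl).
So n(HCl) consumed by the sample = 0.02305 - 0.004302 = 0.01875 mol.
n(ZnO) = 0.01875 / 2 = 0.009376 mol.
mass = 0.009376 mol x 81.38 g/mol = 0.763 g.

0.763 g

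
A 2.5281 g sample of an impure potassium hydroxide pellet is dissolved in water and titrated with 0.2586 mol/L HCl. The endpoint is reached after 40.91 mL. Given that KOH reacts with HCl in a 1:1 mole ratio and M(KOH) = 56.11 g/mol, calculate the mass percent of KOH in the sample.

23.5%

n(HCl) = 0.2586 x 0.04091 = 0.01058 mol.
n(KOH) = 0.01058 / 1 = 0.01058 mol.
mass of KOH = 0.01058 x 56.11 = 0.5936 g.
% purity = 0.5936 / 2.5281 x 100 = 23.5%.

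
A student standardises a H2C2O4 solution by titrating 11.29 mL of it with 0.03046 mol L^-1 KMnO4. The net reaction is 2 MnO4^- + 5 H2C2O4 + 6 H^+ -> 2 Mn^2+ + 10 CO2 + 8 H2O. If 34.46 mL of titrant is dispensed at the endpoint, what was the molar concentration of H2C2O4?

0.232 M

n(KMnO4) = 0.03046 x 0.03446 = 0.001050 mol.
From the balanced equation, 2 mol KMnO4 reacts with 5 mol H2C2O4, so n(H2C2O4) = 0.001050 x 5/2 = 0.002624 mol.
[H2C2O4] = 0.002624 / 0.01129 L = 0.232 M.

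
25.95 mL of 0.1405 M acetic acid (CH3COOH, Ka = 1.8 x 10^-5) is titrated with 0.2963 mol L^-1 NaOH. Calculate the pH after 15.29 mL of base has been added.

n(acid) = 0.1405 x 0.02595 = 0.003646 mol; n(NaOH) added = 0.2963 x 0.01529 = 0.004530 mol.
Base is in excess by 0.004530 - 0.003646 = 0.0008845 mol in a total volume of 0.04124 L.
[OH^-] = 0.0008845/0.04124 = 0.02145 M, so pOH = 1.67 and pH = 14.00 - 1.67 = 12.33.

12.33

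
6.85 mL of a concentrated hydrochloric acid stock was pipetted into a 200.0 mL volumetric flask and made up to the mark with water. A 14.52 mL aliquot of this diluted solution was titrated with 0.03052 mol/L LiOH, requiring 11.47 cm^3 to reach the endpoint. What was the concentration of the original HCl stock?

0.704 M

n(LiOH) = 0.03052 x 0.01147 = 0.0003501 mol.
n(HCl) in the aliquot = 0.0003501 mol.
[diluted HCl] = 0.0003501 / 0.01452 = 0.02411 M.
Dilution factor = 200.0/6.850 = 29.20, so [stock] = 0.02411 x 29.20 = 0.704 M.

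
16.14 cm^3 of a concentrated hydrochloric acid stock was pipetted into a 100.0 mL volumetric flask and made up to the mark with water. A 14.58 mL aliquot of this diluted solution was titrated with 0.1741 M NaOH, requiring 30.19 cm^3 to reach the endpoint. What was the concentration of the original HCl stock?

n(NaOH) = 0.1741 x 0.03019 = 0.005256 mol.
n(HCl) in the aliquot = 0.005256 mol.
[diluted HCl] = 0.005256 / 0.01458 = 0.3605 M.
Dilution factor = 100.0/16.14 = 6.196, so [stock] = 0.3605 x 6.196 = 2.23 M.

2.23 M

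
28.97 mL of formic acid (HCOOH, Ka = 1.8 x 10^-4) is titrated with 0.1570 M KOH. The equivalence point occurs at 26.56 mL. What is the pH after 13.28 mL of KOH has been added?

13.28 mL is exactly half the equivalence volume (26.56/2), i.e. the half-equivalence point.
There, n(HA) = n(A^-), so pH = pKa = -log(1.8 x 10^-4) = 3.74.

3.74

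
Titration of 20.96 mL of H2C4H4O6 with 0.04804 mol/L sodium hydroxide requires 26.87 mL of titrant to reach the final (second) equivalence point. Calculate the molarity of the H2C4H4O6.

0.0308 M

n(NaOH) = 0.04804 x 0.02687 = 0.001291 mol.
At the final (second) equivalence point, 2 mol OH^- react per mol H2C4H4O6, so n(H2C4H4O6) = 0.001291 / 2 = 0.0006454 mol.
[H2C4H4O6] = 0.0006454 / 0.02096 L = 0.0308 M.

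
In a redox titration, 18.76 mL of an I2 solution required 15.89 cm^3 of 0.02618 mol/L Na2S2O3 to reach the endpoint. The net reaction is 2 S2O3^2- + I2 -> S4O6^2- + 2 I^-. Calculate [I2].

0.0111 M

n(Na2S2O3) = 0.02618 x 0.01589 = 0.0004160 mol.
From the balanced equation, 2 mol Na2S2O3 reacts with 1 mol I2, so n(I2) = 0.0004160 x 1/2 = 0.0002080 mol.
[I2] = 0.0002080 / 0.01876 L = 0.0111 M.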